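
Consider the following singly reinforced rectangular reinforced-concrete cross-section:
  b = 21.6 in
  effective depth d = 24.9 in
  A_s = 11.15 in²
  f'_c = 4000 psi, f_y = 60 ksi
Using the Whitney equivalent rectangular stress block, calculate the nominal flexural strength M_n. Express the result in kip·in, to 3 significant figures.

T = A_s f_y = 11.15 × 60 = 669 kips.
a = T/(0.85 f'_c b) = 669/(0.85 × 4 × 21.6) = 9.109 in.
M_n = T(d − a/2) = 669 × (24.9 − 4.5545) = 13611.1 kip·in.

M_n ≈ 13600 kip·in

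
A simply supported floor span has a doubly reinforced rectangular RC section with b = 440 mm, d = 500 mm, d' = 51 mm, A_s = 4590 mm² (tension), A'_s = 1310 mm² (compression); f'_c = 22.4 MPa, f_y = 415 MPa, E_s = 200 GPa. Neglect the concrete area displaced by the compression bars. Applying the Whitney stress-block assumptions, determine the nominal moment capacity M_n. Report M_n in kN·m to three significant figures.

Assume both tension and compression steel yield.
Net tension couple steel: A_s − A'_s = 3280 mm².
a = (A_s − A'_s) f_y / (0.85 f'_c b) = 1361200/(0.85 × 22.4 × 440) = 162.48 mm.
c = a/β₁ = 162.48/0.85 = 191.15 mm; ε'_s = 0.003(c − d')/c = 0.0022 ≥ f_y/E_s = 0.0021, so compression steel does yield.
M_n = (A_s − A'_s) f_y (d − a/2) + A'_s f_y (d − d') = [1361200 × (500 − 81.24) + 543650 × (500 − 51)] × 10⁻⁶ = 570.02 + 244.10 = 814.12 kN·m.

M_n ≈ 814 kN·m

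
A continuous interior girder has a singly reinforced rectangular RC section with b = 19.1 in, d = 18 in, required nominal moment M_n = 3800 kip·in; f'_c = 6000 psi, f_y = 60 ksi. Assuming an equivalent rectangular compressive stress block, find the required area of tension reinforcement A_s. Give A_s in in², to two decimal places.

A_s ≈ 3.76 in²

From M_n = 0.85 f'_c a b (d − a/2):
a = d − √(d² − 2M_n/(0.85 f'_c b)) = 18 − √(18² − 2 × 3800/(0.85 × 6 × 19.1)) = 2.316 in.
A_s = 0.85 f'_c a b / f_y = 0.85 × 6 × 2.316 × 19.1 / 60 = 3.760 in².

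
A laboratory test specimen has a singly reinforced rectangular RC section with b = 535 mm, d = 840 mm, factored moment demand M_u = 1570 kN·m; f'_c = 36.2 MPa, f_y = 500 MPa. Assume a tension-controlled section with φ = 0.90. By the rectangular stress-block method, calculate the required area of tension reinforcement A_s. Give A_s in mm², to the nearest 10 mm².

M_n = M_u/φ = 1570/0.90 = 1744.44 kN·m.
With M_n = 0.85 f'_c a b (d − a/2), solve the quadratic for a:
a = d − √(d² − 2M_n/(0.85 f'_c b)) = 840 − √(840² − 2 × 1744.44×10⁶/(0.85 × 36.2 × 535)) = 137.39 mm.
A_s = 0.85 f'_c a b / f_y = 0.85 × 36.2 × 137.39 × 535 / 500 = 4523.4 mm².

A_s ≈ 4520 mm²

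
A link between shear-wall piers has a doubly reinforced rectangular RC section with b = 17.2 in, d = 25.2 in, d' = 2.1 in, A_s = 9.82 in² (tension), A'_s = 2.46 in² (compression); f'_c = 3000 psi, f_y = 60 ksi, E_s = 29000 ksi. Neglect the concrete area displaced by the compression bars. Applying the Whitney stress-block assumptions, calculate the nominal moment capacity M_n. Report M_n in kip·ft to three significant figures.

M_n ≈ 1030 kip·ft

Assume both steels yield.
a = (A_s − A'_s) f_y/(0.85 f'_c b) = (9.82 − 2.46) × 60/(0.85 × 3 × 17.2) = 10.068 in.
c = a/β₁ = 10.068/0.85 = 11.845 in; ε'_s = 0.003(c − d')/c = 0.0025 ≥ ε_y = 0.0021, so the compression steel yields.
M_n = (A_s − A'_s) f_y (d − a/2) + A'_s f_y (d − d') = 441.6 × (25.2 − 5.034) + 147.6 × (25.2 − 2.1) = 8905.3 + 3409.6 = 12314.9 kip·in = 12314.9/12 = 1026.24 kip·ft.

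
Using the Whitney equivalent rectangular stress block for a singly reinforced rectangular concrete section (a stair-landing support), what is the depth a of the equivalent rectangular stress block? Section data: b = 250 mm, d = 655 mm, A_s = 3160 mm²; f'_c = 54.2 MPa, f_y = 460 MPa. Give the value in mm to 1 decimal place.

a ≈ 126.2 mm

T = A_s f_y = 3160 × 460 = 1453600 N = 1453.6 kN.
Setting C = 0.85 f'_c a b equal to T: a = 1453600/(0.85 × 54.2 × 250) = 126.2 mm.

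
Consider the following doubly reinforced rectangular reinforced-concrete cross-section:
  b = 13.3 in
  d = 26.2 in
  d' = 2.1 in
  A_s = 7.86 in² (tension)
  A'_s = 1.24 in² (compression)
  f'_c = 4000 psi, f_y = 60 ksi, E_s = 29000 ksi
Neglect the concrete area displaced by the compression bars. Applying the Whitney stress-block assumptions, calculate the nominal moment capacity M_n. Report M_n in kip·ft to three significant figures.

Assume both steels yield.
a = (A_s − A'_s) f_y/(0.85 f'_c b) = (7.86 − 1.24) × 60/(0.85 × 4 × 13.3) = 8.784 in.
c = a/β₁ = 8.784/0.85 = 10.334 in; ε'_s = 0.003(c − d')/c = 0.0024 ≥ ε_y = 0.0021, so the compression steel yields.
M_n = (A_s − A'_s) f_y (d − a/2) + A'_s f_y (d − d') = 397.2 × (26.2 − 4.392) + 74.4 × (26.2 − 2.1) = 8662.1 + 1793.0 = 10455.1 kip·in = 10455.1/12 = 871.26 kip·ft.

M_n ≈ 871 kip·ft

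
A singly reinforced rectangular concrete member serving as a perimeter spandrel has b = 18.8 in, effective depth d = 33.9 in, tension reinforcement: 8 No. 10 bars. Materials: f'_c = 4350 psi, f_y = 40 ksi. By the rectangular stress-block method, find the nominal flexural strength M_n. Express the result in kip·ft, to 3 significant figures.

M_n ≈ 1050 kip·ft

A_s = 8 × 1.27 = 10.16 in².
T = A_s f_y = 10.16 × 40 = 406.4 kips.
a = T/(0.85 f'_c b) = 406.4/(0.85 × 4.35 × 18.8) = 5.846 in.
M_n = T(d − a/2) = 406.4 × (33.9 − 2.923) = 12589.1 kip·in = 12589.1/12 = 1049.09 kip·ft.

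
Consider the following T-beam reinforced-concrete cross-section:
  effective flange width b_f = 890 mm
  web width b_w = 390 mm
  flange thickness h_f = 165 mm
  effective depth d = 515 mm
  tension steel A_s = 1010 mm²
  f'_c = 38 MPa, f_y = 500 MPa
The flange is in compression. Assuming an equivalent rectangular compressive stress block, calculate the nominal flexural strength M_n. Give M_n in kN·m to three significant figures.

Tension: T = A_s f_y = 1010 × 500 = 505000 N.
Try a within the flange: a = T/(0.85 f'_c b_f) = 505000/(0.85 × 38 × 890) = 17.57 mm.
Since a = 17.57 ≤ h_f = 165 mm, the stress block lies entirely in the flange; analyse as a rectangular beam of width b_f.
M_n = T(d − a/2) = 505000 × (515 − 8.785) = 255.64 × 10⁶ N·mm.
M_n = 255.64 kN·m.

M_n ≈ 256 kN·m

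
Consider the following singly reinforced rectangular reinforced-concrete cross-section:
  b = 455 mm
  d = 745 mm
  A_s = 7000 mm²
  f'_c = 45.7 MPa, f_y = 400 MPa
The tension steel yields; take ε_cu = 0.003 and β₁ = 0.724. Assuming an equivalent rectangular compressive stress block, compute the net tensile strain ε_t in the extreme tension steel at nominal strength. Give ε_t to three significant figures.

a = A_s f_y/(0.85 f'_c b) = 158.42 mm.
β₁ = 0.724, so c = a/β₁ = 158.42/0.724 = 218.81 mm.
From the linear strain diagram with ε_cu = 0.003: ε_t = 0.003 (d − c)/c = 0.003 × (745 − 218.81)/218.81 = 0.00721.
Since ε_t ≥ 0.005, the section is tension-controlled.

ε_t ≈ 0.00721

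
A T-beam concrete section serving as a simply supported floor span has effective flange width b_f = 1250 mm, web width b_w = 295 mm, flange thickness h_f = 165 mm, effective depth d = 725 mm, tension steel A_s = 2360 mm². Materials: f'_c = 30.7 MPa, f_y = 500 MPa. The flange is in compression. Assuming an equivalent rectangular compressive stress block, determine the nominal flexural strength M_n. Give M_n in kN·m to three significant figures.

Tension: T = A_s f_y = 2360 × 500 = 1180000 N.
Try a within the flange: a = T/(0.85 f'_c b_f) = 1180000/(0.85 × 30.7 × 1250) = 36.18 mm.
Since a = 36.18 ≤ h_f = 165 mm, the stress block lies entirely in the flange; analyse as a rectangular beam of width b_f.
M_n = T(d − a/2) = 1180000 × (725 − 18.09) = 834.15 × 10⁶ N·mm.
M_n = 834.15 kN·m.

M_n ≈ 834 kN·m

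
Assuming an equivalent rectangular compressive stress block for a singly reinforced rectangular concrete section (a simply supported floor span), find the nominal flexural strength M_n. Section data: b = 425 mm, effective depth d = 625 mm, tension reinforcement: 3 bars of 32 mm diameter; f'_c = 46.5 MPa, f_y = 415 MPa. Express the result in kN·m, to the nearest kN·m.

M_n ≈ 596 kN·m

A_s = 3 × 804 = 2412 mm².
T = A_s f_y = 2412 × 415 = 1000980 N = 1000.98 kN.
From C = T: a = T/(0.85 f'_c b) = 1000980/(0.85 × 46.5 × 425) = 59.59 mm.
M_n = T(d − a/2) = 1000.98 kN × (625 − 29.795) mm = 595.79 kN·m.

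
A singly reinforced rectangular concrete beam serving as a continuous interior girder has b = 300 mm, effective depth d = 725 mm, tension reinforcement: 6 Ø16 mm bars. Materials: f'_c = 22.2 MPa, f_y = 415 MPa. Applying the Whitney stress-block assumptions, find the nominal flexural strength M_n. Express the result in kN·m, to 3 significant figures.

A_s = 6 × 201 = 1206 mm².
T = A_s f_y = 1206 × 415 = 500490 N = 500.49 kN.
From C = T: a = T/(0.85 f'_c b) = 500490/(0.85 × 22.2 × 300) = 88.41 mm.
M_n = T(d − a/2) = 500.49 kN × (725 − 44.205) mm = 340.73 kN·m.

M_n ≈ 341 kN·m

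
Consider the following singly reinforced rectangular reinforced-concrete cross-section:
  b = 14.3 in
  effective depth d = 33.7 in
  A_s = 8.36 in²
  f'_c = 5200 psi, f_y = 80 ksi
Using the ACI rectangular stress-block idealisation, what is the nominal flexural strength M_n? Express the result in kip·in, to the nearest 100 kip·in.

T = A_s f_y = 8.36 × 80 = 668.8 kips.
a = T/(0.85 f'_c b) = 668.8/(0.85 × 5.2 × 14.3) = 10.581 in.
M_n = T(d − a/2) = 668.8 × (33.7 − 5.2905) = 19000.3 kip·in.

M_n ≈ 19000 kip·in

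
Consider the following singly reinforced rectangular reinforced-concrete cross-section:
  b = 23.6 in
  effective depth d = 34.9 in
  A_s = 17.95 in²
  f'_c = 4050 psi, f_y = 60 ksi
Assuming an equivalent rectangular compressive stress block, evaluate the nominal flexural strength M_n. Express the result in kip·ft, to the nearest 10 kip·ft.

M_n ≈ 2540 kip·ft

T = A_s f_y = 17.95 × 60 = 1077 kips.
a = T/(0.85 f'_c b) = 1077/(0.85 × 4.05 × 23.6) = 13.257 in.
M_n = T(d − a/2) = 1077 × (34.9 − 6.6285) = 30448.4 kip·in = 30448.4/12 = 2537.37 kip·ft.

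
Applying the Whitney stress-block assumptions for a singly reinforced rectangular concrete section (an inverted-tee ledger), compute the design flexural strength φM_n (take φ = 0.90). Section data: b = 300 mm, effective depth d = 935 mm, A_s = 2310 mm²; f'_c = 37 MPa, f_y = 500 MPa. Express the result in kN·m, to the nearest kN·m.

T = A_s f_y = 2310 × 500 = 1155000 N = 1155 kN.
From C = T: a = T/(0.85 f'_c b) = 1155000/(0.85 × 37 × 300) = 122.42 mm.
M_n = T(d − a/2) = 1155 kN × (935 − 61.21) mm = 1009.23 kN·m.
φM_n = 0.90 × 1009.23 = 908.31 kN·m.

φM_n ≈ 908 kN·m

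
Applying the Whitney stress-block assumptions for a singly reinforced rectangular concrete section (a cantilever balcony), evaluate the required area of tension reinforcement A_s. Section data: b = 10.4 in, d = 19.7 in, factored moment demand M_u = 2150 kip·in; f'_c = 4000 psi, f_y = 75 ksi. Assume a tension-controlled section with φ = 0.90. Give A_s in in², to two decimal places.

A_s ≈ 1.79 in²

M_n = M_u/φ = 2150/0.90 = 2388.89 kip·in.
From M_n = 0.85 f'_c a b (d − a/2):
a = d − √(d² − 2M_n/(0.85 f'_c b)) = 19.7 − √(19.7² − 2 × 2388.89/(0.85 × 4 × 10.4)) = 3.795 in.
A_s = 0.85 f'_c a b / f_y = 0.85 × 4 × 3.795 × 10.4 / 75 = 1.789 in².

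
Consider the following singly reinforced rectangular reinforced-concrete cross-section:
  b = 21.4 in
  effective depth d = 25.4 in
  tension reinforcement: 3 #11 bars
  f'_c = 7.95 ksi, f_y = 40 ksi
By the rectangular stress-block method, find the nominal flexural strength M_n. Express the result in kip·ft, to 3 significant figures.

M_n ≈ 386 kip·ft

A_s = 3 × 1.56 = 4.68 in².
T = A_s f_y = 4.68 × 40 = 187.2 kips.
a = T/(0.85 f'_c b) = 187.2/(0.85 × 7.95 × 21.4) = 1.295 in.
M_n = T(d − a/2) = 187.2 × (25.4 − 0.6475) = 4633.7 kip·in = 4633.7/12 = 386.14 kip·ft.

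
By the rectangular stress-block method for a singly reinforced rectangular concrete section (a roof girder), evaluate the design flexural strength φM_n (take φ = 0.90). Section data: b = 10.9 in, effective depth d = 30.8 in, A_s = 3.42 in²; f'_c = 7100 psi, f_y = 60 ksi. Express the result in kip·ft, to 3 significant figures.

T = A_s f_y = 3.42 × 60 = 205.2 kips.
a = T/(0.85 f'_c b) = 205.2/(0.85 × 7.1 × 10.9) = 3.119 in.
M_n = T(d − a/2) = 205.2 × (30.8 − 1.5595) = 6000.2 kip·in = 6000.2/12 = 500.02 kip·ft.
φM_n = 0.90 × 500.02 = 450.02 kip·ft.

φM_n ≈ 450 kip·ft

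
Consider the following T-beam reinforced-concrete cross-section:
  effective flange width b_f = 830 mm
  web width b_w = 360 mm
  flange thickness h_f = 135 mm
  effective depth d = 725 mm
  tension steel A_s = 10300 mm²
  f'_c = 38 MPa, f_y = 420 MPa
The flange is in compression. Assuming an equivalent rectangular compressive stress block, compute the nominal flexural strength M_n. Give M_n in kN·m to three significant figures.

M_n ≈ 2780 kN·m

Tension: T = A_s f_y = 10300 × 420 = 4326000 N.
Try a within the flange: a = T/(0.85 f'_c b_f) = 4326000/(0.85 × 38 × 830) = 161.36 mm.
a = 161.36 > h_f = 135 mm: the block extends into the web. Split into flange-overhang and web parts.
C_f = 0.85 f'_c (b_f − b_w) h_f = 0.85 × 38 × (830 − 360) × 135 = 2049435 N.
Remaining web compression depth: a_w = (T − C_f)/(0.85 f'_c b_w) = (4326000 − 2049435)/(0.85 × 38 × 360) = 195.78 mm.
M_n = C_f(d − h_f/2) + (T − C_f)(d − a_w/2) = 2049435 × (725 − 67.5) + 2276565 × (725 − 97.89) = 1347.50 + 1427.66 = 2775.16 × 10⁶ N·mm.
M_n = 2775.16 kN·m.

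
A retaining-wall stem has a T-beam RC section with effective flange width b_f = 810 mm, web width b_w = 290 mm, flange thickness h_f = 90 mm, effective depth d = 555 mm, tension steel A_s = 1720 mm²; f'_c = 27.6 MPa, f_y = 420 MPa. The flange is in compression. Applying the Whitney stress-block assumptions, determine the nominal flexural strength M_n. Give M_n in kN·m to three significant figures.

M_n ≈ 387 kN·m

Tension: T = A_s f_y = 1720 × 420 = 722400 N.
Try a within the flange: a = T/(0.85 f'_c b_f) = 722400/(0.85 × 27.6 × 810) = 38.02 mm.
Since a = 38.02 ≤ h_f = 90 mm, the stress block lies entirely in the flange; analyse as a rectangular beam of width b_f.
M_n = T(d − a/2) = 722400 × (555 − 19.01) = 387.20 × 10⁶ N·mm.
M_n = 387.20 kN·m.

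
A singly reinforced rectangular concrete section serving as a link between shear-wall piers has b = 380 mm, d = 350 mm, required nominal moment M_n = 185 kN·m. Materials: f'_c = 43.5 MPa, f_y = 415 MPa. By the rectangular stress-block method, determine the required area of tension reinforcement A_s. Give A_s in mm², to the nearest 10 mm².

A_s ≈ 1350 mm²

With M_n = 0.85 f'_c a b (d − a/2), solve the quadratic for a:
a = d − √(d² − 2M_n/(0.85 f'_c b)) = 350 − √(350² − 2 × 185×10⁶/(0.85 × 43.5 × 380)) = 39.89 mm.
A_s = 0.85 f'_c a b / f_y = 0.85 × 43.5 × 39.89 × 380 / 415 = 1350.5 mm².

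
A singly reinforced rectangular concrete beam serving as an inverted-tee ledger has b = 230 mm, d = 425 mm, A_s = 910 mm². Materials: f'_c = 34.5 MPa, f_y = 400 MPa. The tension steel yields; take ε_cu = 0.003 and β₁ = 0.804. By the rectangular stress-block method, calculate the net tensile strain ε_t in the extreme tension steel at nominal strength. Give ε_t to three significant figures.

ε_t ≈ 0.0160

a = A_s f_y/(0.85 f'_c b) = 53.97 mm.
β₁ = 0.804, so c = a/β₁ = 53.97/0.804 = 67.13 mm.
From the linear strain diagram with ε_cu = 0.003: ε_t = 0.003 (d − c)/c = 0.003 × (425 − 67.13)/67.13 = 0.0160.
Since ε_t ≥ 0.005, the section is tension-controlled.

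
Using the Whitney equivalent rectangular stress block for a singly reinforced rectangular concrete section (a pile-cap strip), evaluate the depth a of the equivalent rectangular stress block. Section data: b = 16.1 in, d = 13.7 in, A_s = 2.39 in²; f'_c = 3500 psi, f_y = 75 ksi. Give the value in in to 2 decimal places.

a ≈ 3.74 in

T = A_s f_y = 2.39 × 75 = 179.25 kips.
a = T/(0.85 f'_c b) = 179.25/(0.85 × 3.5 × 16.1) = 3.74 in.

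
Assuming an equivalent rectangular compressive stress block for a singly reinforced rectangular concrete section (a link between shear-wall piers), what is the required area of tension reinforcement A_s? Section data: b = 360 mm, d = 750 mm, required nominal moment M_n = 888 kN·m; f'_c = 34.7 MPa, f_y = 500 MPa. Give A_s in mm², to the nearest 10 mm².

With M_n = 0.85 f'_c a b (d − a/2), solve the quadratic for a:
a = d − √(d² − 2M_n/(0.85 f'_c b)) = 750 − √(750² − 2 × 888×10⁶/(0.85 × 34.7 × 360)) = 121.32 mm.
A_s = 0.85 f'_c a b / f_y = 0.85 × 34.7 × 121.32 × 360 / 500 = 2576.4 mm².

A_s ≈ 2580 mm²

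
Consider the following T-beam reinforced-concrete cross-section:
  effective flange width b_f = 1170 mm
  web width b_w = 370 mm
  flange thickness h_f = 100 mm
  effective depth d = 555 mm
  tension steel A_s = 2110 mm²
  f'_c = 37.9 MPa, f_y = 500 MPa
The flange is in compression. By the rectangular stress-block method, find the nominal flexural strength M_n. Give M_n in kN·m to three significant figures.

Tension: T = A_s f_y = 2110 × 500 = 1055000 N.
Try a within the flange: a = T/(0.85 f'_c b_f) = 1055000/(0.85 × 37.9 × 1170) = 27.99 mm.
Since a = 27.99 ≤ h_f = 100 mm, the stress block lies entirely in the flange; analyse as a rectangular beam of width b_f.
M_n = T(d − a/2) = 1055000 × (555 − 13.995) = 570.76 × 10⁶ N·mm.
M_n = 570.76 kN·m.

M_n ≈ 571 kN·m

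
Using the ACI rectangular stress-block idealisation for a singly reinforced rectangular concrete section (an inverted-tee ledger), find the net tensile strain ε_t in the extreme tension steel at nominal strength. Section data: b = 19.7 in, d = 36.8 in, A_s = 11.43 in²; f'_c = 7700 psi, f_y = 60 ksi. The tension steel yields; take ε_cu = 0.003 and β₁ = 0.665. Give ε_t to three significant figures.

a = A_s f_y/(0.85 f'_c b) = 5.319 in.
β₁ = 0.665, so c = a/β₁ = 5.319/0.665 = 7.998 in.
From the linear strain diagram with ε_cu = 0.003: ε_t = 0.003 (d − c)/c = 0.003 × (36.8 − 7.998)/7.998 = 0.0108.
Since ε_t ≥ 0.005, the section is tension-controlled.

ε_t ≈ 0.0108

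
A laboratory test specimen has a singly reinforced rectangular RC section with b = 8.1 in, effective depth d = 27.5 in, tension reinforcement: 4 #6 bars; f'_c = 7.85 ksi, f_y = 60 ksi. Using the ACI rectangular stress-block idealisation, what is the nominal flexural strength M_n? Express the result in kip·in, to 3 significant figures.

M_n ≈ 2800 kip·in

A_s = 4 × 0.44 = 1.76 in².
T = A_s f_y = 1.76 × 60 = 105.6 kips.
a = T/(0.85 f'_c b) = 105.6/(0.85 × 7.85 × 8.1) = 1.954 in.
M_n = T(d − a/2) = 105.6 × (27.5 − 0.977) = 2800.8 kip·in.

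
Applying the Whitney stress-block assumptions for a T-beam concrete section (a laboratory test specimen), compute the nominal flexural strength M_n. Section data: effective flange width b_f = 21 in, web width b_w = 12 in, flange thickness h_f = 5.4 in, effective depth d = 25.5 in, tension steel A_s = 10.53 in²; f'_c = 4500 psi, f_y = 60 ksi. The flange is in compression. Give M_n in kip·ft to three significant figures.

M_n ≈ 1120 kip·ft

Tension: T = A_s f_y = 10.53 × 60 = 631.8 kips.
Try a within the flange: a = T/(0.85 f'_c b_f) = 631.8/(0.85 × 4.5 × 21) = 7.866 in.
a = 7.866 > h_f = 5.4 in: the block extends into the web. Split into flange-overhang and web parts.
C_f = 0.85 f'_c (b_f − b_w) h_f = 0.85 × 4.5 × (21 − 12) × 5.4 = 185.9 kips.
Remaining web compression depth: a_w = (T − C_f)/(0.85 f'_c b_w) = (631.8 − 185.9)/(0.85 × 4.5 × 12) = 9.715 in.
M_n = C_f(d − h_f/2) + (T − C_f)(d − a_w/2) = 185.9 × (25.5 − 2.7) + 445.9 × (25.5 − 4.8575) = 4238.5 + 9204.5 = 13443.0 kip·in.
M_n = 13443.0/12 = 1120.25 kip·ft.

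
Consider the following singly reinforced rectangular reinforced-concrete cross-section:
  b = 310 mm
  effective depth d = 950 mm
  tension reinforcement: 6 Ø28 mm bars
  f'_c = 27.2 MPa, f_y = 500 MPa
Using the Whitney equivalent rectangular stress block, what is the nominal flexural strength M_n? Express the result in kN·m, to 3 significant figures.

M_n ≈ 1520 kN·m

A_s = 6 × 616 = 3696 mm².
T = A_s f_y = 3696 × 500 = 1848000 N = 1848 kN.
From C = T: a = T/(0.85 f'_c b) = 1848000/(0.85 × 27.2 × 310) = 257.84 mm.
M_n = T(d − a/2) = 1848 kN × (950 − 128.92) mm = 1517.36 kN·m.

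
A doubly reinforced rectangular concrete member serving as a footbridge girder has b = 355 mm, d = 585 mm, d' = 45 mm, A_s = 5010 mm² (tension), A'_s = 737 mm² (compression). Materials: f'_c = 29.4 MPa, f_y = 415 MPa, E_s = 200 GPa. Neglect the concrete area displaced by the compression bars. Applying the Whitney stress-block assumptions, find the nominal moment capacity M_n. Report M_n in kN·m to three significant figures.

M_n ≈ 1030 kN·m

Assume both tension and compression steel yield.
Net tension couple steel: A_s − A'_s = 4273 mm².
a = (A_s − A'_s) f_y / (0.85 f'_c b) = 1773295/(0.85 × 29.4 × 355) = 199.89 mm.
c = a/β₁ = 199.89/0.84 = 237.96 mm; ε'_s = 0.003(c − d')/c = 0.0024 ≥ f_y/E_s = 0.0021, so compression steel does yield.
M_n = (A_s − A'_s) f_y (d − a/2) + A'_s f_y (d − d') = [1773295 × (585 − 99.945) + 305855 × (585 − 45)] × 10⁻⁶ = 860.15 + 165.16 = 1025.31 kN·m.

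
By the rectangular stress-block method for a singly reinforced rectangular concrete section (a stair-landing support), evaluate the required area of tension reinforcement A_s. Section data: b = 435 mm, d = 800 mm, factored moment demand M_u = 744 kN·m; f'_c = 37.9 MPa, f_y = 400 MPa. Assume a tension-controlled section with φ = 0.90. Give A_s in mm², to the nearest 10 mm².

M_n = M_u/φ = 744/0.90 = 826.667 kN·m.
With M_n = 0.85 f'_c a b (d − a/2), solve the quadratic for a:
a = d − √(d² − 2M_n/(0.85 f'_c b)) = 800 − √(800² − 2 × 826.667×10⁶/(0.85 × 37.9 × 435)) = 77.49 mm.
A_s = 0.85 f'_c a b / f_y = 0.85 × 37.9 × 77.49 × 435 / 400 = 2714.8 mm².

A_s ≈ 2710 mm²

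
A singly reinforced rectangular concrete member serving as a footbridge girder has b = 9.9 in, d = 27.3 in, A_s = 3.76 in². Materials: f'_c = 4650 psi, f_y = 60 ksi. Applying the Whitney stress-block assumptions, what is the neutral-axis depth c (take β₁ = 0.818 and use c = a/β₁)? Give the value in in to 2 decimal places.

c ≈ 7.05 in

T = A_s f_y = 3.76 × 60 = 225.6 kips.
a = T/(0.85 f'_c b) = 225.6/(0.85 × 4.65 × 9.9) = 5.7654 in.
With β₁ = 0.818, c = a/β₁ = 5.7654/0.818 = 7.05 in.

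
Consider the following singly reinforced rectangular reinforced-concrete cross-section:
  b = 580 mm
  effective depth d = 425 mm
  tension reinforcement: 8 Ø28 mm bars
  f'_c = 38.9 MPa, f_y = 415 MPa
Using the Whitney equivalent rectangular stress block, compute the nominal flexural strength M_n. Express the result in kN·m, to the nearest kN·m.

M_n ≈ 760 kN·m

A_s = 8 × 616 = 4928 mm².
T = A_s f_y = 4928 × 415 = 2045120 N = 2045.12 kN.
From C = T: a = T/(0.85 f'_c b) = 2045120/(0.85 × 38.9 × 580) = 106.64 mm.
M_n = T(d − a/2) = 2045.12 kN × (425 − 53.32) mm = 760.13 kN·m.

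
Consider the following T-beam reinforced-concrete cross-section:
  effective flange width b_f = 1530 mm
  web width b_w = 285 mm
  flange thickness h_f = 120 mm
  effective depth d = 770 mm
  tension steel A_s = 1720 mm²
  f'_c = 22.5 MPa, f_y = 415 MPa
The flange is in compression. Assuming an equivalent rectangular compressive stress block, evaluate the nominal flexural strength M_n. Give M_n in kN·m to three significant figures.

M_n ≈ 541 kN·m

Tension: T = A_s f_y = 1720 × 415 = 713800 N.
Try a within the flange: a = T/(0.85 f'_c b_f) = 713800/(0.85 × 22.5 × 1530) = 24.39 mm.
Since a = 24.39 ≤ h_f = 120 mm, the stress block lies entirely in the flange; analyse as a rectangular beam of width b_f.
M_n = T(d − a/2) = 713800 × (770 − 12.195) = 540.92 × 10⁶ N·mm.
M_n = 540.92 kN·m.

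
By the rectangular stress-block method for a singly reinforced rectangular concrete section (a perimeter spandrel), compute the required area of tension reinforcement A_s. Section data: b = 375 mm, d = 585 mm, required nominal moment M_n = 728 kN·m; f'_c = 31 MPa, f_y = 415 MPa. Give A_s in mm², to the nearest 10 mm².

A_s ≈ 3420 mm²

With M_n = 0.85 f'_c a b (d − a/2), solve the quadratic for a:
a = d − √(d² − 2M_n/(0.85 f'_c b)) = 585 − √(585² − 2 × 728×10⁶/(0.85 × 31 × 375)) = 143.55 mm.
A_s = 0.85 f'_c a b / f_y = 0.85 × 31 × 143.55 × 375 / 415 = 3418.0 mm².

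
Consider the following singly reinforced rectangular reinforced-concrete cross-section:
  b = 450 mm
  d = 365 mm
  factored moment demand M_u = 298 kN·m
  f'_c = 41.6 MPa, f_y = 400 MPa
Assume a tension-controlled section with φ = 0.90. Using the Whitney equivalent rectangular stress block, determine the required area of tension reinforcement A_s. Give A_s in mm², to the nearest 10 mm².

M_n = M_u/φ = 298/0.90 = 331.111 kN·m.
With M_n = 0.85 f'_c a b (d − a/2), solve the quadratic for a:
a = d − √(d² − 2M_n/(0.85 f'_c b)) = 365 − √(365² − 2 × 331.111×10⁶/(0.85 × 41.6 × 450)) = 62.33 mm.
A_s = 0.85 f'_c a b / f_y = 0.85 × 41.6 × 62.33 × 450 / 400 = 2479.5 mm².

A_s ≈ 2480 mm²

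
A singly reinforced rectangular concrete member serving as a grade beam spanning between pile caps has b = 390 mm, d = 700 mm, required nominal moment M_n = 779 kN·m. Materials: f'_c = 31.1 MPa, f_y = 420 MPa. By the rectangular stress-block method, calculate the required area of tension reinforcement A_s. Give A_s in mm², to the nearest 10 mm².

With M_n = 0.85 f'_c a b (d − a/2), solve the quadratic for a:
a = d − √(d² − 2M_n/(0.85 f'_c b)) = 700 − √(700² − 2 × 779×10⁶/(0.85 × 31.1 × 390)) = 117.87 mm.
A_s = 0.85 f'_c a b / f_y = 0.85 × 31.1 × 117.87 × 390 / 420 = 2893.3 mm².

A_s ≈ 2890 mm²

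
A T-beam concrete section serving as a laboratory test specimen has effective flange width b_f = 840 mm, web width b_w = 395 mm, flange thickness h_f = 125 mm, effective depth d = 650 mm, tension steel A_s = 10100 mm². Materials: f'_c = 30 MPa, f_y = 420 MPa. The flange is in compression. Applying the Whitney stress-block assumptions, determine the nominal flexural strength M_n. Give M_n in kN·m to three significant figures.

M_n ≈ 2270 kN·m

Tension: T = A_s f_y = 10100 × 420 = 4242000 N.
Try a within the flange: a = T/(0.85 f'_c b_f) = 4242000/(0.85 × 30 × 840) = 198.04 mm.
a = 198.04 > h_f = 125 mm: the block extends into the web. Split into flange-overhang and web parts.
C_f = 0.85 f'_c (b_f − b_w) h_f = 0.85 × 30 × (840 − 395) × 125 = 1418438 N.
Remaining web compression depth: a_w = (T − C_f)/(0.85 f'_c b_w) = (4242000 − 1418438)/(0.85 × 30 × 395) = 280.32 mm.
M_n = C_f(d − h_f/2) + (T − C_f)(d − a_w/2) = 1418438 × (650 − 62.5) + 2823562 × (650 − 140.16) = 833.33 + 1439.56 = 2272.89 × 10⁶ N·mm.
M_n = 2272.89 kN·m.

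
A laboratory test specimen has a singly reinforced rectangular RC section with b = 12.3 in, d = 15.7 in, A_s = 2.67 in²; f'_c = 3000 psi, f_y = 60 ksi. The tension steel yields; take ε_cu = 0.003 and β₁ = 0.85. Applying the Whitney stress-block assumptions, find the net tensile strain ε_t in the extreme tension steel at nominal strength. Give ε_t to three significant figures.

ε_t ≈ 0.00484

a = A_s f_y/(0.85 f'_c b) = 5.108 in.
β₁ = 0.85, so c = a/β₁ = 5.108/0.85 = 6.009 in.
From the linear strain diagram with ε_cu = 0.003: ε_t = 0.003 (d − c)/c = 0.003 × (15.7 − 6.009)/6.009 = 0.00484.
ε_t is between 0.004 and 0.005 — transition zone.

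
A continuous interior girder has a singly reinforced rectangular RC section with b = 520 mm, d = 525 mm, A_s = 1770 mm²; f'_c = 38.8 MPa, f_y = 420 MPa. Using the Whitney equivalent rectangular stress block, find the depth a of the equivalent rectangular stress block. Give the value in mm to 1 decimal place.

a ≈ 43.3 mm

T = A_s f_y = 1770 × 420 = 743400 N = 743.4 kN.
Setting C = 0.85 f'_c a b equal to T: a = 743400/(0.85 × 38.8 × 520) = 43.3 mm.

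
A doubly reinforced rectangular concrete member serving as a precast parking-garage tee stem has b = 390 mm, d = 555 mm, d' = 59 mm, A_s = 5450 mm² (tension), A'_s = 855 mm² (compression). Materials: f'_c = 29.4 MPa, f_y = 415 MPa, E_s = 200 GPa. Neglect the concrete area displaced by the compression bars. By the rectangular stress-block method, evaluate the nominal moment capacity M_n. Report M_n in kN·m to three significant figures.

M_n ≈ 1050 kN·m

Assume both tension and compression steel yield.
Net tension couple steel: A_s − A'_s = 4595 mm².
a = (A_s − A'_s) f_y / (0.85 f'_c b) = 1906925/(0.85 × 29.4 × 390) = 195.66 mm.
c = a/β₁ = 195.66/0.84 = 232.93 mm; ε'_s = 0.003(c − d')/c = 0.0022 ≥ f_y/E_s = 0.0021, so compression steel does yield.
M_n = (A_s − A'_s) f_y (d − a/2) + A'_s f_y (d − d') = [1906925 × (555 − 97.83) + 354825 × (555 − 59)] × 10⁻⁶ = 871.79 + 175.99 = 1047.78 kN·m.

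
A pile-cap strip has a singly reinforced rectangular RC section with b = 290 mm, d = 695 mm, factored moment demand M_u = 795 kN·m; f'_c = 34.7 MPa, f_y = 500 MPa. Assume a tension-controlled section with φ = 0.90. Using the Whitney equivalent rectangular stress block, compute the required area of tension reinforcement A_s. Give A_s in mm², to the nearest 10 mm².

M_n = M_u/φ = 795/0.90 = 883.333 kN·m.
With M_n = 0.85 f'_c a b (d − a/2), solve the quadratic for a:
a = d − √(d² − 2M_n/(0.85 f'_c b)) = 695 − √(695² − 2 × 883.333×10⁶/(0.85 × 34.7 × 290)) = 169.18 mm.
A_s = 0.85 f'_c a b / f_y = 0.85 × 34.7 × 169.18 × 290 / 500 = 2894.2 mm².

A_s ≈ 2890 mm²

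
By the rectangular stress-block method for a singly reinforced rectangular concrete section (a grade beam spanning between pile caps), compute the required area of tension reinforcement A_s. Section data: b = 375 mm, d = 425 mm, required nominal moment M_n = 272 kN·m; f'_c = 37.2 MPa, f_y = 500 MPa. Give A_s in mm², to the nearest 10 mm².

A_s ≈ 1370 mm²

With M_n = 0.85 f'_c a b (d − a/2), solve the quadratic for a:
a = d − √(d² − 2M_n/(0.85 f'_c b)) = 425 − √(425² − 2 × 272×10⁶/(0.85 × 37.2 × 375)) = 57.92 mm.
A_s = 0.85 f'_c a b / f_y = 0.85 × 37.2 × 57.92 × 375 / 500 = 1373.6 mm².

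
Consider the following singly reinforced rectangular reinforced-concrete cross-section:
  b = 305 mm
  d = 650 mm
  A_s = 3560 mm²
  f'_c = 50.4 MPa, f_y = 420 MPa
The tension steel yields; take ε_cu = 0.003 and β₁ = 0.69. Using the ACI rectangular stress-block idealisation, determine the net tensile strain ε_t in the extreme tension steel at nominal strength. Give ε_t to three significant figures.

a = A_s f_y/(0.85 f'_c b) = 114.43 mm.
β₁ = 0.69, so c = a/β₁ = 114.43/0.69 = 165.84 mm.
From the linear strain diagram with ε_cu = 0.003: ε_t = 0.003 (d − c)/c = 0.003 × (650 − 165.84)/165.84 = 0.00876.
Since ε_t ≥ 0.005, the section is tension-controlled.

ε_t ≈ 0.00876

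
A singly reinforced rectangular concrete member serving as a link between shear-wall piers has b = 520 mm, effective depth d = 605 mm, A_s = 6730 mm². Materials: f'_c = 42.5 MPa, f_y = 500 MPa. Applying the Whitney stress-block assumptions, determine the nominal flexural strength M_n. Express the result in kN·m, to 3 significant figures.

T = A_s f_y = 6730 × 500 = 3365000 N = 3365 kN.
From C = T: a = T/(0.85 f'_c b) = 3365000/(0.85 × 42.5 × 520) = 179.13 mm.
M_n = T(d − a/2) = 3365 kN × (605 − 89.565) mm = 1734.44 kN·m.

M_n ≈ 1730 kN·m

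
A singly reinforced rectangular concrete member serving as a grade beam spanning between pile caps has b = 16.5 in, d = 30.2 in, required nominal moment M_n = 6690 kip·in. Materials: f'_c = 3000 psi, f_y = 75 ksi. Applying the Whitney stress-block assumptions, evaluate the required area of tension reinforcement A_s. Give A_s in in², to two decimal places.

A_s ≈ 3.27 in²

From M_n = 0.85 f'_c a b (d − a/2):
a = d − √(d² − 2M_n/(0.85 f'_c b)) = 30.2 − √(30.2² − 2 × 6690/(0.85 × 3 × 16.5)) = 5.827 in.
A_s = 0.85 f'_c a b / f_y = 0.85 × 3 × 5.827 × 16.5 / 75 = 3.269 in².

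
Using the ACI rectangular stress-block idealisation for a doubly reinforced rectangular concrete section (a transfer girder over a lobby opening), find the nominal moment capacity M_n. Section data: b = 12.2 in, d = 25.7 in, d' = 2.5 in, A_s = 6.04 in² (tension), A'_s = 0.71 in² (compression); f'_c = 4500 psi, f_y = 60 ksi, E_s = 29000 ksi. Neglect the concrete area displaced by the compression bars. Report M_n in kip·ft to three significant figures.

Assume both steels yield.
a = (A_s − A'_s) f_y/(0.85 f'_c b) = (6.04 − 0.71) × 60/(0.85 × 4.5 × 12.2) = 6.853 in.
c = a/β₁ = 6.853/0.825 = 8.307 in; ε'_s = 0.003(c − d')/c = 0.0021 ≥ ε_y = 0.0021, so the compression steel yields.
M_n = (A_s − A'_s) f_y (d − a/2) + A'_s f_y (d − d') = 319.8 × (25.7 − 3.4265) + 42.6 × (25.7 − 2.5) = 7123.1 + 988.3 = 8111.4 kip·in = 8111.4/12 = 675.95 kip·ft.

M_n ≈ 676 kip·ft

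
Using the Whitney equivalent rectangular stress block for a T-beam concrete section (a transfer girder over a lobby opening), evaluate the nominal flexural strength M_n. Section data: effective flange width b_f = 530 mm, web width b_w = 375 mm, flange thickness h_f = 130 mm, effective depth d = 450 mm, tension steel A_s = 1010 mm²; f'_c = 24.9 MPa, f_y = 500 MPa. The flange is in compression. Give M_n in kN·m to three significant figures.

Tension: T = A_s f_y = 1010 × 500 = 505000 N.
Try a within the flange: a = T/(0.85 f'_c b_f) = 505000/(0.85 × 24.9 × 530) = 45.02 mm.
Since a = 45.02 ≤ h_f = 130 mm, the stress block lies entirely in the flange; analyse as a rectangular beam of width b_f.
M_n = T(d − a/2) = 505000 × (450 − 22.51) = 215.88 × 10⁶ N·mm.
M_n = 215.88 kN·m.

M_n ≈ 216 kN·m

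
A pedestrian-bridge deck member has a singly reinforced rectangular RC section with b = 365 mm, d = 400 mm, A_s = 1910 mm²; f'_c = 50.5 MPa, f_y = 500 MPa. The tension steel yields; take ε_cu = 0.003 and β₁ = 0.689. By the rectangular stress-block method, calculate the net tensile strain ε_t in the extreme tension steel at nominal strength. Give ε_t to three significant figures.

a = A_s f_y/(0.85 f'_c b) = 60.95 mm.
β₁ = 0.689, so c = a/β₁ = 60.95/0.689 = 88.46 mm.
From the linear strain diagram with ε_cu = 0.003: ε_t = 0.003 (d − c)/c = 0.003 × (400 − 88.46)/88.46 = 0.0106.
Since ε_t ≥ 0.005, the section is tension-controlled.

ε_t ≈ 0.0106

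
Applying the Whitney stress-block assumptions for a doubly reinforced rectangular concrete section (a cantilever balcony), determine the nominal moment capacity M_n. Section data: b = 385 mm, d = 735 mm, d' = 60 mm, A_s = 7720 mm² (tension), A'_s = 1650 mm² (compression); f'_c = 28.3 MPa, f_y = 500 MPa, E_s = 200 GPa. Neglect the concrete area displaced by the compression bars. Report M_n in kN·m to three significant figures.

Assume both tension and compression steel yield.
Net tension couple steel: A_s − A'_s = 6070 mm².
a = (A_s − A'_s) f_y / (0.85 f'_c b) = 3035000/(0.85 × 28.3 × 385) = 327.71 mm.
c = a/β₁ = 327.71/0.848 = 386.45 mm; ε'_s = 0.003(c − d')/c = 0.0025 ≥ f_y/E_s = 0.0025, so compression steel does yield.
M_n = (A_s − A'_s) f_y (d − a/2) + A'_s f_y (d − d') = [3035000 × (735 − 163.855) + 825000 × (735 − 60)] × 10⁻⁶ = 1733.43 + 556.88 = 2290.31 kN·m.

M_n ≈ 2290 kN·m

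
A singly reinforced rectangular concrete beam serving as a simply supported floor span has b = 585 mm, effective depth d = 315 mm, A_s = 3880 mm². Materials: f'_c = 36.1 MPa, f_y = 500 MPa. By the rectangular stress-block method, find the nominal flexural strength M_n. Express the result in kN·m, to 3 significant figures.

M_n ≈ 506 kN·m

T = A_s f_y = 3880 × 500 = 1940000 N = 1940 kN.
From C = T: a = T/(0.85 f'_c b) = 1940000/(0.85 × 36.1 × 585) = 108.07 mm.
M_n = T(d − a/2) = 1940 kN × (315 − 54.035) mm = 506.27 kN·m.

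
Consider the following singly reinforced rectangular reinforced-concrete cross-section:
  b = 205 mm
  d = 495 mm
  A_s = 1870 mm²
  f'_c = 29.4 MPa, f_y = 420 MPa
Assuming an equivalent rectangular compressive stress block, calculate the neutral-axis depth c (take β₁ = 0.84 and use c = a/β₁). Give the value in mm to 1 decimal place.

c ≈ 182.5 mm

T = A_s f_y = 1870 × 420 = 785400 N = 785.4 kN.
Setting C = 0.85 f'_c a b equal to T: a = 785400/(0.85 × 29.4 × 205) = 153.310 mm.
With β₁ = 0.84, c = a/β₁ = 153.310/0.84 = 182.5 mm.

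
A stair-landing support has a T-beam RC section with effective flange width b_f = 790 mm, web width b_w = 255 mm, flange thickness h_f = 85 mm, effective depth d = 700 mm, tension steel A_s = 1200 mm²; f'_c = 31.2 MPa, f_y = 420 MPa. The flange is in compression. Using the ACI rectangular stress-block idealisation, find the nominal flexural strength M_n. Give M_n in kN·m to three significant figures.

Tension: T = A_s f_y = 1200 × 420 = 504000 N.
Try a within the flange: a = T/(0.85 f'_c b_f) = 504000/(0.85 × 31.2 × 790) = 24.06 mm.
Since a = 24.06 ≤ h_f = 85 mm, the stress block lies entirely in the flange; analyse as a rectangular beam of width b_f.
M_n = T(d − a/2) = 504000 × (700 − 12.03) = 346.74 × 10⁶ N·mm.
M_n = 346.74 kN·m.

M_n ≈ 347 kN·m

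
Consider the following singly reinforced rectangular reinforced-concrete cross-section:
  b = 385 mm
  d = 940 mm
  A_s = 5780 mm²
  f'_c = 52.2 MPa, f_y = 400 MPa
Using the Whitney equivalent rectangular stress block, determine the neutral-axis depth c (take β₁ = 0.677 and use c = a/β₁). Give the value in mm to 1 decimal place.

T = A_s f_y = 5780 × 400 = 2312000 N = 2312 kN.
Setting C = 0.85 f'_c a b equal to T: a = 2312000/(0.85 × 52.2 × 385) = 135.344 mm.
With β₁ = 0.677, c = a/β₁ = 135.344/0.677 = 199.9 mm.

c ≈ 199.9 mm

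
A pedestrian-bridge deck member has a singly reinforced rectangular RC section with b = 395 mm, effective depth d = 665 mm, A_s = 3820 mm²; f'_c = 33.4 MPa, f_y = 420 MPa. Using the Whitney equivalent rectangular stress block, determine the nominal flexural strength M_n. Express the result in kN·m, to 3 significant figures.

T = A_s f_y = 3820 × 420 = 1604400 N = 1604.4 kN.
From C = T: a = T/(0.85 f'_c b) = 1604400/(0.85 × 33.4 × 395) = 143.07 mm.
M_n = T(d − a/2) = 1604.4 kN × (665 − 71.535) mm = 952.16 kN·m.

M_n ≈ 952 kN·m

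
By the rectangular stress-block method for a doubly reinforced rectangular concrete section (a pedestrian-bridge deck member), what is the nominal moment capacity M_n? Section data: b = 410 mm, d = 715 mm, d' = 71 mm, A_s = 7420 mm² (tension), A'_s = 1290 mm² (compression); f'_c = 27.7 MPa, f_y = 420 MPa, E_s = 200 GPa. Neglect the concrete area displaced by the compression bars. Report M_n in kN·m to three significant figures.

Assume both tension and compression steel yield.
Net tension couple steel: A_s − A'_s = 6130 mm².
a = (A_s − A'_s) f_y / (0.85 f'_c b) = 2574600/(0.85 × 27.7 × 410) = 266.70 mm.
c = a/β₁ = 266.70/0.85 = 313.76 mm; ε'_s = 0.003(c − d')/c = 0.0023 ≥ f_y/E_s = 0.0021, so compression steel does yield.
M_n = (A_s − A'_s) f_y (d − a/2) + A'_s f_y (d − d') = [2574600 × (715 − 133.35) + 541800 × (715 − 71)] × 10⁻⁶ = 1497.52 + 348.92 = 1846.44 kN·m.

M_n ≈ 1850 kN·m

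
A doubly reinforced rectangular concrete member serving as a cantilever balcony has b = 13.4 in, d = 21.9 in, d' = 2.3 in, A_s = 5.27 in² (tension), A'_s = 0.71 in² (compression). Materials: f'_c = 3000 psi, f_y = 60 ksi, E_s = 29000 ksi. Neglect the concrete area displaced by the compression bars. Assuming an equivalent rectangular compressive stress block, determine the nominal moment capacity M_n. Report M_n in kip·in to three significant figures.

Assume both steels yield.
a = (A_s − A'_s) f_y/(0.85 f'_c b) = (5.27 − 0.71) × 60/(0.85 × 3 × 13.4) = 8.007 in.
c = a/β₁ = 8.007/0.85 = 9.420 in; ε'_s = 0.003(c − d')/c = 0.0023 ≥ ε_y = 0.0021, so the compression steel yields.
M_n = (A_s − A'_s) f_y (d − a/2) + A'_s f_y (d − d') = 273.6 × (21.9 − 4.0035) + 42.6 × (21.9 − 2.3) = 4896.5 + 835.0 = 5731.5 kip·in.

M_n ≈ 5730 kip·in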